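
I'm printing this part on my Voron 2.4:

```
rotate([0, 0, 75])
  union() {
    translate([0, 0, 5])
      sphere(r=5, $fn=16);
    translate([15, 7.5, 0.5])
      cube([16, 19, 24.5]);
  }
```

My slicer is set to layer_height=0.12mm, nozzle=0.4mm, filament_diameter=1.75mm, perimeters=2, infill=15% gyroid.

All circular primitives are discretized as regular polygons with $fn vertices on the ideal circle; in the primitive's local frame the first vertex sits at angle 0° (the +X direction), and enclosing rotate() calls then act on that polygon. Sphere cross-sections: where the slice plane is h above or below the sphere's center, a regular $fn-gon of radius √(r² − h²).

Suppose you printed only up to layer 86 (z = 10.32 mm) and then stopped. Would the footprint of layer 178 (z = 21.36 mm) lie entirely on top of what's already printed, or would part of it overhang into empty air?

entirely on top

Compare the two slices. At z = 10.32: the sphere does not reach this height (|z−center|=5.320 > r=5); the 16×19 cube at (15, 7.5) contributes its full rectangle (area 304.00 mm²); Combining (union): only the 16×19 cube at (15, 7.5) is present, so the union is just that shape — area = 304.00 mm²; (rotated 75° about Z; rotation is an isometry so areas/perimeters/island counts are preserved). At z = 21.36: the sphere is not intersected at this z (|z−center|=16.360 > r=5); the 16×19 cube at (15, 7.5) contributes its full rectangle (area 304.00 mm²); Taking the union: only the 16×19 cube at (15, 7.5) is present, so the union is just that shape — area = 304.00 mm²; (rotated 75° about Z; rotation is an isometry so areas/perimeters/island counts are preserved). Checking containment: the cross-section at z = 21.36 is a subset of the cross-section at z = 10.32.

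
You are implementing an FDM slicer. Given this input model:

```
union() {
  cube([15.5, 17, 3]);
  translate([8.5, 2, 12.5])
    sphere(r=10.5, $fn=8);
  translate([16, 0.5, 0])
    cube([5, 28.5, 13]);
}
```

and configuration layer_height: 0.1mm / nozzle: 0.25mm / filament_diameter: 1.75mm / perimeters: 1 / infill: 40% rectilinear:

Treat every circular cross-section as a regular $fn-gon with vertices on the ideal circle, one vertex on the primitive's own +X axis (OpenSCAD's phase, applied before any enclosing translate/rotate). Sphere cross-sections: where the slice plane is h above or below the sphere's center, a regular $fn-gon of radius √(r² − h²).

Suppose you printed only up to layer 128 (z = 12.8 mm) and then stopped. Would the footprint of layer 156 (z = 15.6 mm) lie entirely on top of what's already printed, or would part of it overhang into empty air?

Compare the two slices. At z = 12.8: the cube does not reach this height (z outside [0, 3]); the r=10.5 sphere at (8.5, 2) contributes a regular 8-gon of circumradius √(10.5²−0.3²) = 10.496 (area = (8/2)·10.496²·sin(360°/8) = 311.58 mm²); the cube at (16, 0.5) (footprint 5×28.5) is included at this height (area 142.50 mm²); Combining (union): the regions partially overlap — summed areas 454.08 mm² minus the doubly-counted overlap 14.86 mm² gives 439.22 mm² — area = 439.22 mm². At z = 15.6: the cube does not reach this height (z outside [0, 3]); the r=10.5 sphere at (8.5, 2) contributes a regular 8-gon of circumradius √(10.5²−3.1²) = 10.032 (area = (8/2)·10.032²·sin(360°/8) = 284.65 mm²); the cube at (16, 0.5) does not reach this height (z outside [0, 13]); Merging all regions: only the r=10.5 sphere at (8.5, 2) is present, so the union is just that shape — area = 284.65 mm². Checking containment: the cross-section at z = 15.6 is a subset of the cross-section at z = 12.8.

entirely on top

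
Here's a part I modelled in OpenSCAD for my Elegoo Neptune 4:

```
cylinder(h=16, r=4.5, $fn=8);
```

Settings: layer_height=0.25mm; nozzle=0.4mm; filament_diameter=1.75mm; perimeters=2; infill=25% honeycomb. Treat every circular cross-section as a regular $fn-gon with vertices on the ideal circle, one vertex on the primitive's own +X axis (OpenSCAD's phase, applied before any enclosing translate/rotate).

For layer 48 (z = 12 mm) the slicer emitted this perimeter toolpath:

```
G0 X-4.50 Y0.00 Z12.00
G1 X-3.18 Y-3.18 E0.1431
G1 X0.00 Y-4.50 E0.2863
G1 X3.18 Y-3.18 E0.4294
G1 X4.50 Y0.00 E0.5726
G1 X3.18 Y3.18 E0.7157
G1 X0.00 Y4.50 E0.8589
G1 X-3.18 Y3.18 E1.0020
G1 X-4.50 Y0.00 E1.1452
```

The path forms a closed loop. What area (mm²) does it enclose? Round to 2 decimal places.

57.24 mm²

Apply the shoelace formula to the sequence of (X, Y) vertices; enclosed area = 57.24 mm².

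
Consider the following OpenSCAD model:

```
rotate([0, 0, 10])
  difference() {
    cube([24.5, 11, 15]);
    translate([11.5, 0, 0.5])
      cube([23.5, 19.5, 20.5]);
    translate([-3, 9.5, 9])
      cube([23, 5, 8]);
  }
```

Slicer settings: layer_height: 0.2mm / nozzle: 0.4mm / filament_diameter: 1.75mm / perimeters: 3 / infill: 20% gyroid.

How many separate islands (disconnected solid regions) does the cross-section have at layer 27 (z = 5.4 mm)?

At z = 5.4 mm: the cube is present — its section is the full 24.5×11 rectangle; the 23.5×19.5 cube at (11.5, 0) contributes its full rectangle; the cube at (-3, 9.5) is absent (z outside [9, 17]); Taking the first minus the rest: starting from the 24.5×11 cube, the 23.5×19.5 cube at (11.5, 0) partially overlaps it — only the 143.00 mm² overlap (of its 458.25 mm²) is removed, clipping the outline — 1 connected region; (whole slice rotated 10° about Z — lengths, areas and connectivity unchanged). Overall, the cross-section is a single solid region. Island count = 1.

1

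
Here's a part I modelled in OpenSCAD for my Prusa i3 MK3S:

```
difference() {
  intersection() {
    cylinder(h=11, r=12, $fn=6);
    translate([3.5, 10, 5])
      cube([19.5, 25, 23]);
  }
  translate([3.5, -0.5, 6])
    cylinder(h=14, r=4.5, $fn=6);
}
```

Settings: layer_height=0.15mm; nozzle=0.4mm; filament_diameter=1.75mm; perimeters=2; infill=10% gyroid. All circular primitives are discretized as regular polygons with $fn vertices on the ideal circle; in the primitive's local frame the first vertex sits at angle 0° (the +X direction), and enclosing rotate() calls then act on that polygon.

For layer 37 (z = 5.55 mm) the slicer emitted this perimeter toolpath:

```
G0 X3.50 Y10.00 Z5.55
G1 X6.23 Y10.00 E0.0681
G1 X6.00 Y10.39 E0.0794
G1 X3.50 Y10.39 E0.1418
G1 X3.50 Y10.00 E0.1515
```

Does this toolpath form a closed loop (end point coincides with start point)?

Start point (G0): (3.50, 10.00). End point (last G1): the path returns to the start — closed.

yes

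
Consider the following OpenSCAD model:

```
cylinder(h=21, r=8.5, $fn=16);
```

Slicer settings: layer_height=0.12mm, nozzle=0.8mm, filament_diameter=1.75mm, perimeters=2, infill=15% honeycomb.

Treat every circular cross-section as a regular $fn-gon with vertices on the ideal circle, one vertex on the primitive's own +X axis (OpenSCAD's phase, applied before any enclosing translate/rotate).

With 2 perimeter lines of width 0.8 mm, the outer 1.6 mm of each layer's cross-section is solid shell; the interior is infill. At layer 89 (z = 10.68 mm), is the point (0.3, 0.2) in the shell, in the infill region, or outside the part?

At z = 10.68 mm: the r=8.5 cylinder contributes a regular 16-gon of circumradius 8.5. Overall, the cross-section is a single solid region. The nearest boundary edge runs (7.85, 3.25)→(6.01, 6.01); distance from the point to it = 7.98 mm. The point is inside the cross-section and 7.98 mm from the nearest boundary — more than the 1.6 mm shell width (2 × 0.8), so it's in the infill interior.

infill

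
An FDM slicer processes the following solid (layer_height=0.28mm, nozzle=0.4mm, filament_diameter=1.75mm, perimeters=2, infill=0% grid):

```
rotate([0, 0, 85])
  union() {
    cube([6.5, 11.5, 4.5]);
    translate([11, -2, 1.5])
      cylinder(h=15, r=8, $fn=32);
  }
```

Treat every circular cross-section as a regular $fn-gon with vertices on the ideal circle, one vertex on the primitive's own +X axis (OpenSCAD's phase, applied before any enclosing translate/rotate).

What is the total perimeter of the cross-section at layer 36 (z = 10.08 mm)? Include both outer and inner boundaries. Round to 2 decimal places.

50.18 mm

At z = 10.08 mm: the cube is not intersected at this z (z outside [0, 4.5]); the r=8 cylinder at (11, -2) gives a regular 32-gon of circumradius 8 (constant along its height) (perimeter = 2·32·8.000·sin(180°/32) = 50.18 mm); Merging all regions: only the r=8 cylinder at (11, -2) is present, so the union is just that shape — boundary = 50.18 mm; (rotated 85° about Z; rotation is an isometry so areas/perimeters/island counts are preserved). Overall, the cross-section is a single solid region. Total boundary length (outer) = 50.18 mm.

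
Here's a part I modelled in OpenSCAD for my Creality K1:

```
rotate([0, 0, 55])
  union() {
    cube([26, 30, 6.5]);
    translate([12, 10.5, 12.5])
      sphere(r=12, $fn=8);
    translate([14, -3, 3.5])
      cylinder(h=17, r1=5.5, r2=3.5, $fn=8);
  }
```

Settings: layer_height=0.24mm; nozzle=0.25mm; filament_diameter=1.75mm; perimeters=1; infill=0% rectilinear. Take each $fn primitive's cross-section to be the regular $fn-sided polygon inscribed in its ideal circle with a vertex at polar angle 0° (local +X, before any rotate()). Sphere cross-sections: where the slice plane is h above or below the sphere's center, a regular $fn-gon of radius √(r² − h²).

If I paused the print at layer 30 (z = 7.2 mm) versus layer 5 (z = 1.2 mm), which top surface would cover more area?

layer 5 (z = 1.2 mm)

Layer 30 (z = 7.2): the cube is absent (z outside [0, 6.5]); the sphere at (12, 10.5): section is a regular 8-gon, circumradius = √(r²−h²) = √(12²−5.3²) = 10.766 (area = (8/2)·10.766²·sin(360°/8) = 327.84 mm²); the cone at (14, -3) (r1=5.5→r2=3.5) has section circumradius 5.065 here — a regular 8-gon (area = (8/2)·5.065²·sin(360°/8) = 72.55 mm²); Combining (union): the regions partially overlap — summed areas 400.40 mm² minus the doubly-counted overlap 5.71 mm² gives 394.68 mm² — area = 394.68 mm²; (whole slice rotated 55° about Z — lengths, areas and connectivity unchanged). So its area = 394.68 mm². Layer 5 (z = 1.2): the cube (footprint 26×30) is included at this height (area 780.00 mm²); the sphere at (12, 10.5): section is a regular 8-gon, circumradius = √(r²−h²) = √(12²−11.3²) = 4.039 (area = (8/2)·4.039²·sin(360°/8) = 46.13 mm²); the cone at (14, -3) does not reach this height (z outside [3.5, 20.5]); Taking the union: the r=12 sphere at (12, 10.5) lies entirely inside the 26×30 cube, so the union is just the 26×30 cube — area = 780.00 mm²; (whole slice rotated 55° about Z — lengths, areas and connectivity unchanged). So its area = 780.00 mm². Layer 5 is larger (780.00 vs 394.68 mm²).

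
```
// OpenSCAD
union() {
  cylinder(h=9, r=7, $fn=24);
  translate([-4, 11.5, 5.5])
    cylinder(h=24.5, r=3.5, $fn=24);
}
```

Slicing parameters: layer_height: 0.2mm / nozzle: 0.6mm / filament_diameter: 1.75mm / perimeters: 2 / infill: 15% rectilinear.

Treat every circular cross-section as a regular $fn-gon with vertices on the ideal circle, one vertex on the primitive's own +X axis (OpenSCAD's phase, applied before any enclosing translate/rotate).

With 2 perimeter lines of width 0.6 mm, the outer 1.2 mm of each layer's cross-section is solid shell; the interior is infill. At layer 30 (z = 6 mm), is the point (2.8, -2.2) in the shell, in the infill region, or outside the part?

At z = 6 mm: the r=7 cylinder contributes a regular 24-gon of circumradius 7; the r=3.5 cylinder at (-4, 11.5) contributes a regular 24-gon of circumradius 3.5; Merging all regions: the 2 present regions are separate (no shared area or edge), so areas and boundary lengths simply add and each stays a separate island — 2 connected regions. Overall, the cross-section has 2 separate islands. The nearest boundary edge runs (6.06, -3.50)→(4.95, -4.95); distance from the point to it = 3.38 mm. (Shell/infill is judged within the island containing the point — the largest one.) The point is inside the cross-section and 3.38 mm from the nearest boundary — more than the 1.2 mm shell width (2 × 0.6), so it's in the infill interior.

infill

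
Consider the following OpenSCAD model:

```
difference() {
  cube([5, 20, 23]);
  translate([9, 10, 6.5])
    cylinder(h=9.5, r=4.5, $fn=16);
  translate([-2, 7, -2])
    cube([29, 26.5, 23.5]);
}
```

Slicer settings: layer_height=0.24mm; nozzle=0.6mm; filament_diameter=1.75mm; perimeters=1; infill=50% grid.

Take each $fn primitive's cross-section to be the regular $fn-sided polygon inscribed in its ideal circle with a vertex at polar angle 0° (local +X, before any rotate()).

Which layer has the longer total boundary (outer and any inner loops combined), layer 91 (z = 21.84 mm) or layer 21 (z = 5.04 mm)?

Layer 91 (z = 21.84): the cube (footprint 5×20) is included at this height (perimeter 50.00 mm); the cylinder at (9, 10) does not reach this height (z outside [6.5, 16]); the cube at (-2, 7) does not reach this height (z outside [-2, 21.5]); Taking the first minus the rest: none of the subtracted shapes is present at this height, so the 5×20 cube is unchanged — boundary = 50.00 mm. So its perimeter = 50.00 mm. Layer 21 (z = 5.04): the cube is present — its section is the full 5×20 rectangle (perimeter 50.00 mm); the cylinder at (9, 10) is absent (z outside [6.5, 16]); the 29×26.5 cube at (-2, 7) contributes its full rectangle (perimeter 111.00 mm); Subtracting the remaining from the first: starting from the 5×20 cube, the 29×26.5 cube at (-2, 7) partially overlaps it — only the 65.00 mm² overlap (of its 768.50 mm²) is removed, clipping the outline — boundary = 24.00 mm. So its perimeter = 24.00 mm. Layer 91 is larger (50.00 vs 24.00 mm).

layer 91 (z = 21.84 mm)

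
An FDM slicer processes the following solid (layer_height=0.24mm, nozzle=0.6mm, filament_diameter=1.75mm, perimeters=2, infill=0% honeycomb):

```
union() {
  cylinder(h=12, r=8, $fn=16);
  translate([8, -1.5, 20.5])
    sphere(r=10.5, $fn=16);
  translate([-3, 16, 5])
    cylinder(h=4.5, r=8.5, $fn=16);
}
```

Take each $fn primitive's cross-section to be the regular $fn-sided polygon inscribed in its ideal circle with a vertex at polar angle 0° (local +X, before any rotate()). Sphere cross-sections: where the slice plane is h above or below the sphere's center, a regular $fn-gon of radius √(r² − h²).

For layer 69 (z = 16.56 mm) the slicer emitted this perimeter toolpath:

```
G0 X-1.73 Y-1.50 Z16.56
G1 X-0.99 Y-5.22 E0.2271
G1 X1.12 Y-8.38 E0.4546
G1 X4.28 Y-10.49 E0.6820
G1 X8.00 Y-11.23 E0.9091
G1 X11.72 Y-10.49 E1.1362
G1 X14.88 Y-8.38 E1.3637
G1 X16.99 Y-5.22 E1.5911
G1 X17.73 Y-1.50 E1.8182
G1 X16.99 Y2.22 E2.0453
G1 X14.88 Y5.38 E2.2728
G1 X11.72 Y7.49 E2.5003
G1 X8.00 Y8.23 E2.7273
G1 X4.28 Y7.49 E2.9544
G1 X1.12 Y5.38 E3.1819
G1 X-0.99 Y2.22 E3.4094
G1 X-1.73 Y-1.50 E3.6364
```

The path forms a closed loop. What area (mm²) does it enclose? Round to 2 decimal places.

289.81 mm²

Apply the shoelace formula to the sequence of (X, Y) vertices; enclosed area = 289.81 mm².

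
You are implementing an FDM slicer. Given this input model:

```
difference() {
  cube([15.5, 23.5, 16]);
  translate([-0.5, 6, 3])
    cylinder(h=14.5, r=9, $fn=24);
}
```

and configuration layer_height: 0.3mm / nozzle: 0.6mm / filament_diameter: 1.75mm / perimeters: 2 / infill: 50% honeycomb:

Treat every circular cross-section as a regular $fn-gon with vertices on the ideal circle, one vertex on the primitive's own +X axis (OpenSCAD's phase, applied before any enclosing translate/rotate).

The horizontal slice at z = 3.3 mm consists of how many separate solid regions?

1

At z = 3.3 mm: the 15.5×23.5 cube contributes its full rectangle; the cylinder at (-0.5, 6): section is a regular 24-gon, circumradius r=9; After the difference (first − rest): starting from the 15.5×23.5 cube, the r=9 cylinder at (-0.5, 6) partially overlaps it — only the 104.74 mm² overlap (of its 251.57 mm²) is removed, clipping the outline — 1 connected region. The result has 1 disconnected region.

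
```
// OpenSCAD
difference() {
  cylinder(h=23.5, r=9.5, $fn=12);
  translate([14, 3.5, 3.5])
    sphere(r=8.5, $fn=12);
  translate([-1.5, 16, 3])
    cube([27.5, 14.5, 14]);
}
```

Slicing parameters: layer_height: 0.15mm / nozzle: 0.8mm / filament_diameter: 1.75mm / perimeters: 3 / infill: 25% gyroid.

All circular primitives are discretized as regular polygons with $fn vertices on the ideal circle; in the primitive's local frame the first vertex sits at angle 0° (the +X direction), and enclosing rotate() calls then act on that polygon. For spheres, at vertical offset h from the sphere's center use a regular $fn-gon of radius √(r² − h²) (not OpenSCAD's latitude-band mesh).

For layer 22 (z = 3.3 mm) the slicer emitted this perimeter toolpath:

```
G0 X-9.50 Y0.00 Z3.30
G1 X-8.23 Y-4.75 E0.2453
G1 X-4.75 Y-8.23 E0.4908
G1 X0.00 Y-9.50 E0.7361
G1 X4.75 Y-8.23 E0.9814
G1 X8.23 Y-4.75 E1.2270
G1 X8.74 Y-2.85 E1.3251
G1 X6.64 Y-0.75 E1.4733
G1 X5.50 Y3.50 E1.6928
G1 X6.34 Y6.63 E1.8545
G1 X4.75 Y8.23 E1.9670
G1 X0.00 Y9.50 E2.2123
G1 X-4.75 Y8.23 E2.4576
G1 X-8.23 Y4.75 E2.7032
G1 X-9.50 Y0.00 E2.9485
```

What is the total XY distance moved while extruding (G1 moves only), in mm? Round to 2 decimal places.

Sum the Euclidean lengths of each G1 segment: total = 59.10 mm.

59.10 mm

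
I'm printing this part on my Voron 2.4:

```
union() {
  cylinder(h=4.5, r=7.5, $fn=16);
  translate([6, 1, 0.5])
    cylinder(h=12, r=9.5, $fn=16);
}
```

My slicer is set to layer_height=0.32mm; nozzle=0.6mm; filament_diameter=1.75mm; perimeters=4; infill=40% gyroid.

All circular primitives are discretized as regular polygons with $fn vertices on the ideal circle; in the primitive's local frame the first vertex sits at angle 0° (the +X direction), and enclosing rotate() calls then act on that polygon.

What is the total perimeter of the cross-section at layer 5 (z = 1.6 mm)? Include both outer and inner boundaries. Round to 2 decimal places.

At z = 1.6 mm: the cylinder: section is a regular 16-gon, circumradius r=7.5 (perimeter = 2·16·7.500·sin(180°/16) = 46.82 mm); the r=9.5 cylinder at (6, 1) gives a regular 16-gon of circumradius 9.5 (constant along its height) (perimeter = 2·16·9.500·sin(180°/16) = 59.31 mm); Taking the union: the regions partially overlap (shared area 118.63 mm²), so the edge portions inside another operand are dropped and the merged outline is re-measured after clipping — boundary = 66.24 mm. Overall, the cross-section is a single solid region. Total boundary length (outer) = 66.24 mm.

66.24 mm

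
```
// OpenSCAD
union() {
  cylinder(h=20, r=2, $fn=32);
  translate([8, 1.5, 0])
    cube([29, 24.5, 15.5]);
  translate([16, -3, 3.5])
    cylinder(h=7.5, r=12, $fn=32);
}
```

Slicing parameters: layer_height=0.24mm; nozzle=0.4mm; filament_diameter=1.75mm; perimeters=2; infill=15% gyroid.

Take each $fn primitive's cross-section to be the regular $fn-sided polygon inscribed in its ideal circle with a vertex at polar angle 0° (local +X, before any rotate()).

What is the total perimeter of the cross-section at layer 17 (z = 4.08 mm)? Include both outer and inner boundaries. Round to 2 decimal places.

148.33 mm

At z = 4.08 mm: the r=2 cylinder contributes a regular 32-gon of circumradius 2 (perimeter = 2·32·2.000·sin(180°/32) = 12.55 mm); the cube at (8, 1.5) (footprint 29×24.5) is included at this height (perimeter 107.00 mm); the cylinder at (16, -3): section is a regular 32-gon, circumradius r=12 (perimeter = 2·32·12.000·sin(180°/32) = 75.28 mm); Combining (union): the regions partially overlap (shared area 111.82 mm²), so the edge portions inside another operand are dropped and the merged outline is re-measured after clipping — boundary = 148.33 mm. Overall, the cross-section has 2 separate islands. Total boundary length (outer) = 148.33 mm.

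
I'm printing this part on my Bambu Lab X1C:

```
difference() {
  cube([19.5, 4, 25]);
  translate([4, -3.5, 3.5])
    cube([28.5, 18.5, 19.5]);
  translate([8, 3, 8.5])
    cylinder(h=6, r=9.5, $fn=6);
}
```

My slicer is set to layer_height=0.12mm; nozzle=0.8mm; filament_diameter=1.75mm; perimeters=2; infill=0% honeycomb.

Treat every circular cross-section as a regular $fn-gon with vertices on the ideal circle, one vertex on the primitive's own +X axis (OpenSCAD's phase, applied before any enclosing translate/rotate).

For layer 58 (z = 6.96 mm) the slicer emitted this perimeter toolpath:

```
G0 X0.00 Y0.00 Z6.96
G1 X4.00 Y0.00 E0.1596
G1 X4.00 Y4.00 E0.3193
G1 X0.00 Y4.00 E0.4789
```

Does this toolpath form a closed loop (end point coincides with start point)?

no

Start point (G0): (0.00, 0.00). End point (last G1): the path does not return to the start — open.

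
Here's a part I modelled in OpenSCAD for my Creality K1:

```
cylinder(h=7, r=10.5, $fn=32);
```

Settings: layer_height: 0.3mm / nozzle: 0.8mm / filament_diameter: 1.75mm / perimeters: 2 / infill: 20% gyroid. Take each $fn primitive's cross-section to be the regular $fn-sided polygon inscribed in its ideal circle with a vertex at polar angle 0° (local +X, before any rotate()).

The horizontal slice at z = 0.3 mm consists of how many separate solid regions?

At z = 0.3 mm: the cylinder: section is a regular 32-gon, circumradius r=10.5. The result has 1 disconnected region.

1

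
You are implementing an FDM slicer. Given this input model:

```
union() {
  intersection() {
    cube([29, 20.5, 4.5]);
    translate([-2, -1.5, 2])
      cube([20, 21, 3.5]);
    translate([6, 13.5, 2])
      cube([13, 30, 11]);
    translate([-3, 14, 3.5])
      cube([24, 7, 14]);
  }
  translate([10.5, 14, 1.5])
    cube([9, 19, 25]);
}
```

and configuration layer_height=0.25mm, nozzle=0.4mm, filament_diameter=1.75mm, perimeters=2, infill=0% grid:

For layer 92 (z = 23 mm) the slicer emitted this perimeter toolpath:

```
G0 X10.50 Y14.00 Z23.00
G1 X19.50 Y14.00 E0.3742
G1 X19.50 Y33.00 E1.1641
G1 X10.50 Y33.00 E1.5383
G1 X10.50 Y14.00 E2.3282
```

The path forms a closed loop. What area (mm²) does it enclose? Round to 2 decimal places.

Apply the shoelace formula to the sequence of (X, Y) vertices; enclosed area = 171.00 mm².

171.00 mm²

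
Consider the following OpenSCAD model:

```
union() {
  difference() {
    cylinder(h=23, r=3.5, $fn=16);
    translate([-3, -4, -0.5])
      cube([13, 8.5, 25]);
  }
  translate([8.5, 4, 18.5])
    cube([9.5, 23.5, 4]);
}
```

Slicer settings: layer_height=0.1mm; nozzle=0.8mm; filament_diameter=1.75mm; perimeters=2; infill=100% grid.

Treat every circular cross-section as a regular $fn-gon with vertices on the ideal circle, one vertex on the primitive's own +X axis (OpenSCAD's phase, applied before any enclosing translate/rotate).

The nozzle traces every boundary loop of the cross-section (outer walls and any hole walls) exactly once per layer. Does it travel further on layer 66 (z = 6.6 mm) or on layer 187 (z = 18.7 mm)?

Layer 66 (z = 6.6): the r=3.5 cylinder gives a regular 16-gon of circumradius 3.5 (constant along its height) (perimeter = 2·16·3.500·sin(180°/16) = 21.85 mm); the cube at (-3, -4) is present — its section is the full 13×8.5 rectangle (perimeter 43.00 mm); Subtracting the remaining from the first: starting from the r=3.5 cylinder, the 13×8.5 cube at (-3, -4) partially overlaps it — only the 36.44 mm² overlap (of its 110.50 mm²) is removed, clipping the outline — boundary = 6.95 mm; the cube at (8.5, 4) is not intersected at this z (z outside [18.5, 22.5]); Merging all regions: only that combined region is present, so the union is just that shape — boundary = 6.95 mm. So its perimeter = 6.95 mm. Layer 187 (z = 18.7): the r=3.5 cylinder contributes a regular 16-gon of circumradius 3.5 (perimeter = 2·16·3.500·sin(180°/16) = 21.85 mm); the 13×8.5 cube at (-3, -4) contributes its full rectangle (perimeter 43.00 mm); After the difference (first − rest): starting from the r=3.5 cylinder, the 13×8.5 cube at (-3, -4) partially overlaps it — only the 36.44 mm² overlap (of its 110.50 mm²) is removed, clipping the outline — boundary = 6.95 mm; the cube at (8.5, 4) is present — its section is the full 9.5×23.5 rectangle (perimeter 66.00 mm); Taking the union: the 2 present regions are separate (no shared area or edge), so areas and boundary lengths simply add and each stays a separate island — boundary = 72.95 mm. So its perimeter = 72.95 mm. Layer 187 is larger (72.95 vs 6.95 mm).

layer 187 (z = 18.7 mm)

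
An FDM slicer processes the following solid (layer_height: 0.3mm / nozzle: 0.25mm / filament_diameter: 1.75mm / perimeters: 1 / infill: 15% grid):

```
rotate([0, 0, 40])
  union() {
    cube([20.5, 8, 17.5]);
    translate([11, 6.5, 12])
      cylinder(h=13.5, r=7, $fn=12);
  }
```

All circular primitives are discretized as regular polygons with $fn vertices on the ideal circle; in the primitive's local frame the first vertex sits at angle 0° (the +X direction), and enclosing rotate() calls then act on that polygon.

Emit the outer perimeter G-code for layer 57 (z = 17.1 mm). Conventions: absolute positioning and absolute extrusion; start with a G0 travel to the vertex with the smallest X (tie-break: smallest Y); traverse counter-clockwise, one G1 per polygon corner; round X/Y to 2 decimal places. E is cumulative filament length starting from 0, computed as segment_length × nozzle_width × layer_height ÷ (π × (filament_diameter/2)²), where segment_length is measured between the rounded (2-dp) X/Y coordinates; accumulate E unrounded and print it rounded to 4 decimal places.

G0 X-5.14 Y6.13 Z17.10
G1 X0.00 Y0.00 E0.2494
G1 X7.00 Y5.87 E0.5343
G1 X8.75 Y6.69 E0.5946
G1 X9.86 Y8.27 E0.6548
G1 X15.70 Y13.18 E0.8927
G1 X10.56 Y19.31 E1.1421
G1 X8.34 Y17.44 E1.2326
G1 X6.64 Y18.63 E1.2973
G1 X3.03 Y18.94 E1.4103
G1 X-0.25 Y17.41 E1.5232
G1 X-2.33 Y14.44 E1.6362
G1 X-2.65 Y10.83 E1.7492
G1 X-1.77 Y8.96 E1.8137
G1 X-5.14 Y6.13 E1.9509

At z = 17.1 mm: the 20.5×8 cube contributes its full rectangle; the r=7 cylinder at (11, 6.5) contributes a regular 12-gon of circumradius 7; Taking the union: the regions partially overlap (shared area 92.96 mm²), so overlapping operands fuse into one piece — 1 connected region; (rotated 40° about Z; rotation is an isometry so areas/perimeters/island counts are preserved). The outline is a single polygon with 14 vertices. Extrusion per mm of travel: 0.25 × 0.3 / (π × 0.875²) = 0.031181. Accumulating E over each segment gives final E = 1.9509.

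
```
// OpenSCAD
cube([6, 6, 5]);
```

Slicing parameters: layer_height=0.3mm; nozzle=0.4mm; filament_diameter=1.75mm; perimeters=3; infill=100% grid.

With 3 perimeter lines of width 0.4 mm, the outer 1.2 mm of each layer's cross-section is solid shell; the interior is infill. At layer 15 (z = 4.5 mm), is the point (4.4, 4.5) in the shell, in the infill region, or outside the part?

At z = 4.5 mm: the cube is present — its section is the full 6×6 rectangle. Overall, the cross-section is a single solid region. The nearest boundary edge runs (6.00, 6.00)→(0.00, 6.00); distance from the point to it = 1.50 mm. The point is inside the cross-section and 1.50 mm from the nearest boundary — more than the 1.2 mm shell width (3 × 0.4), so it's in the infill interior.

infill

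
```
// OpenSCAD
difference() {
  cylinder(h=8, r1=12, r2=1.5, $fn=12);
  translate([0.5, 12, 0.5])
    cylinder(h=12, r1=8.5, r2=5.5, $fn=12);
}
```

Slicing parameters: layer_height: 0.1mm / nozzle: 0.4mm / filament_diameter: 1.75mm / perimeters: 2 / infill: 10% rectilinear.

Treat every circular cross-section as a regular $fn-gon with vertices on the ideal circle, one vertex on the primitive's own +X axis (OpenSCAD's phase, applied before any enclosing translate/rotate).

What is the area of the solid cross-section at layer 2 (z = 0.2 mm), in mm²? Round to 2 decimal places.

At z = 0.2 mm: the cone: at t=0.025 of its height the radius interpolates to r₁+(r₂−r₁)t = 11.738, giving a regular 12-gon of that circumradius (area = (12/2)·11.738²·sin(360°/12) = 413.31 mm²); the cone at (0.5, 12) is absent (z outside [0.5, 12.5]); Subtracting the remaining from the first: none of the subtracted shapes is present at this height, so the cone is unchanged — area = 413.31 mm². Overall, the cross-section is a single solid region. Net area = 413.31 mm².

413.31 mm²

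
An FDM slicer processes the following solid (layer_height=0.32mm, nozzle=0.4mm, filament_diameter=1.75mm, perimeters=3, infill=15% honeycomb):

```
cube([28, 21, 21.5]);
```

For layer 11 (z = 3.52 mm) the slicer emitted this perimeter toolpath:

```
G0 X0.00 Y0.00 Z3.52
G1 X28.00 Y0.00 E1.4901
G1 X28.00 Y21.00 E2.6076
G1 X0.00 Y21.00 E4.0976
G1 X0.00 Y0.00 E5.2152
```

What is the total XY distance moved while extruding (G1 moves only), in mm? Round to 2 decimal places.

98.00 mm

Sum the Euclidean lengths of each G1 segment: total = 98.00 mm.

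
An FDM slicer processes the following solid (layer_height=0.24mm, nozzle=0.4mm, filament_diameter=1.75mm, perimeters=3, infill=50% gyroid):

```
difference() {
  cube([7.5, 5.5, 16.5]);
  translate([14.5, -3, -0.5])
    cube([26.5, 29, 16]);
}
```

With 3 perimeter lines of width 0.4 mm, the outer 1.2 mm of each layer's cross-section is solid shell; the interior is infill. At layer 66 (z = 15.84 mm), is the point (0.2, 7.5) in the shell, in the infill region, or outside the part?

outside

At z = 15.84 mm: the cube (footprint 7.5×5.5) is included at this height; the cube at (14.5, -3) does not reach this height (z outside [-0.5, 15.5]); Taking the first minus the rest: none of the subtracted shapes is present at this height, so the 7.5×5.5 cube is unchanged — 1 connected region. Overall, the cross-section is a single solid region. The nearest boundary edge runs (7.50, 5.50)→(0.00, 5.50); distance from the point to it = 2.00 mm. The point is not inside any of the regions above, so it lies outside the cross-section (2.00 mm from the nearest boundary).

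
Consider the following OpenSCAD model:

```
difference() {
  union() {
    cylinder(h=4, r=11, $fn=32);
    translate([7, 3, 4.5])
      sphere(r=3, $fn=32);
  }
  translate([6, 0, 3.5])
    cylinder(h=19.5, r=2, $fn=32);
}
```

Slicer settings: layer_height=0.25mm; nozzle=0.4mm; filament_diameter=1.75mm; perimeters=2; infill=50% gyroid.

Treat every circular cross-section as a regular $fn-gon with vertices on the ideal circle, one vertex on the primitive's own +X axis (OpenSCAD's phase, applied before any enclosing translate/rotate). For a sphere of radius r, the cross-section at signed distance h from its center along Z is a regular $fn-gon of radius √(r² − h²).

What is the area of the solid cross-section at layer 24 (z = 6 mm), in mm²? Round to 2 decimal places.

17.86 mm²

At z = 6 mm: the cylinder does not reach this height (z outside [0, 4]); the r=3 sphere at (7, 3) contributes a regular 32-gon of circumradius √(3²−1.5²) = 2.598 (area = (32/2)·2.598²·sin(360°/32) = 21.07 mm²); Combining (union): only the r=3 sphere at (7, 3) is present, so the union is just that shape — area = 21.07 mm²; the r=2 cylinder at (6, 0) contributes a regular 32-gon of circumradius 2 (area = (32/2)·2.000²·sin(360°/32) = 12.49 mm²); Subtracting the remaining from the first: starting from the result so far (21.07 mm²), the r=2 cylinder at (6, 0) partially overlaps it — only the 3.21 mm² overlap (of its 12.49 mm²) is removed, clipping the outline — area = 17.86 mm². Overall, the cross-section is a single solid region. Net area = 17.86 mm².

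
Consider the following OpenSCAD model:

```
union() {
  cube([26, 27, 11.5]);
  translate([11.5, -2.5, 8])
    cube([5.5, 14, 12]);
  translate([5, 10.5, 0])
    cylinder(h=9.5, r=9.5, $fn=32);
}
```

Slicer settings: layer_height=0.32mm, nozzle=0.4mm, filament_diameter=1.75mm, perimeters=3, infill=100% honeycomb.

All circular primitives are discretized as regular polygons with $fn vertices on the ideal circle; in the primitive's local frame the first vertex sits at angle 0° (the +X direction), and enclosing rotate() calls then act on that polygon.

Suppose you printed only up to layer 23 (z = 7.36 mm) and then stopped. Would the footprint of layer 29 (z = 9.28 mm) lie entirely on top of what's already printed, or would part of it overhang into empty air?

part overhangs

Compare the two slices. At z = 7.36: the 26×27 cube contributes its full rectangle (area 702.00 mm²); the cube at (11.5, -2.5) is not intersected at this z (z outside [8, 20]); the r=9.5 cylinder at (5, 10.5) gives a regular 32-gon of circumradius 9.5 (constant along its height) (area = (32/2)·9.500²·sin(360°/32) = 281.71 mm²); Combining (union): the regions partially overlap — summed areas 983.71 mm² minus the doubly-counted overlap 230.93 mm² gives 752.78 mm² — area = 752.78 mm². At z = 9.28: the cube is present — its section is the full 26×27 rectangle (area 702.00 mm²); the cube at (11.5, -2.5) (footprint 5.5×14) is included at this height (area 77.00 mm²); the cylinder at (5, 10.5): section is a regular 32-gon, circumradius r=9.5 (area = (32/2)·9.500²·sin(360°/32) = 281.71 mm²); Combining (union): the regions partially overlap — summed areas 1060.71 mm² minus the doubly-counted overlap 294.18 mm² gives 766.53 mm² — area = 766.53 mm². Checking containment: at z = 9.28 the cross-section extends beyond the z = 7.36 cross-section by about 13.75 mm².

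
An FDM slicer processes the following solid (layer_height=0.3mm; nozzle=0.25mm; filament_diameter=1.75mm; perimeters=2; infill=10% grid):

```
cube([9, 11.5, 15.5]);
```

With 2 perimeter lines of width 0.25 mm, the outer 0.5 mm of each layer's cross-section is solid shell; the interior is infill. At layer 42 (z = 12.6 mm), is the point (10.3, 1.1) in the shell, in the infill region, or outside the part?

outside

At z = 12.6 mm: the 9×11.5 cube contributes its full rectangle. Overall, the cross-section is a single solid region. The nearest boundary edge runs (9.00, 0.00)→(9.00, 11.50); distance from the point to it = 1.30 mm. The point is not inside any of the regions above, so it lies outside the cross-section (1.30 mm from the nearest boundary).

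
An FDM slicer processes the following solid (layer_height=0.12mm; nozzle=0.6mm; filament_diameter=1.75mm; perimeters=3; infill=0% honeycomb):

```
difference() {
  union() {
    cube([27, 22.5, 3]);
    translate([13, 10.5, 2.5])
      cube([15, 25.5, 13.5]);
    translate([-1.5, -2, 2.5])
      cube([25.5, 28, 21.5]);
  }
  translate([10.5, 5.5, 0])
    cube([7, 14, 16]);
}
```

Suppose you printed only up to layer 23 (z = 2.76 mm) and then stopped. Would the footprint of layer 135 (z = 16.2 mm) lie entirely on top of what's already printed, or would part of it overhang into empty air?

Compare the two slices. At z = 2.76: the cube (footprint 27×22.5) is included at this height (area 607.50 mm²); the cube at (13, 10.5) (footprint 15×25.5) is included at this height (area 382.50 mm²); the cube at (-1.5, -2) is present — its section is the full 25.5×28 rectangle (area 714.00 mm²); Taking the union: the regions partially overlap — summed areas 1704.00 mm² minus the doubly-counted overlap 746.50 mm² gives 957.50 mm² — area = 957.50 mm²; the cube at (10.5, 5.5) is present — its section is the full 7×14 rectangle (area 98.00 mm²); Taking the first minus the rest: starting from the result so far (957.50 mm²), the 7×14 cube at (10.5, 5.5) lies wholly inside it (removes its full 98.00 mm² and its 42.00 mm outline becomes a hole wall) — area = 859.50 mm². At z = 16.2: the cube does not reach this height (z outside [0, 3]); the cube at (13, 10.5) is not intersected at this z (z outside [2.5, 16]); the 25.5×28 cube at (-1.5, -2) contributes its full rectangle (area 714.00 mm²); Combining (union): only the 25.5×28 cube at (-1.5, -2) is present, so the union is just that shape — area = 714.00 mm²; the cube at (10.5, 5.5) does not reach this height (z outside [0, 16]); Subtracting the remaining from the first: none of the subtracted shapes is present at this height, so that combined region is unchanged — area = 714.00 mm². Checking containment: at z = 16.2 the cross-section extends beyond the z = 2.76 cross-section by about 98.00 mm².

part overhangs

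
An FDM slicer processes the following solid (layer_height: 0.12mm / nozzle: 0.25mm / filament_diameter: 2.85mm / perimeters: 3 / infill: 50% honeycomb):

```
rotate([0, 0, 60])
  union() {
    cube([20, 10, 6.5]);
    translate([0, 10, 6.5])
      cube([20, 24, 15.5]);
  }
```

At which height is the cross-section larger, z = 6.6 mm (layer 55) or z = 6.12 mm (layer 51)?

Layer 55 (z = 6.6): the cube does not reach this height (z outside [0, 6.5]); the 20×24 cube at (0, 10) contributes its full rectangle (area 480.00 mm²); Taking the union: only the 20×24 cube at (0, 10) is present, so the union is just that shape — area = 480.00 mm²; (rotated 60° about Z; rotation is an isometry so areas/perimeters/island counts are preserved). So its area = 480.00 mm². Layer 51 (z = 6.12): the 20×10 cube contributes its full rectangle (area 200.00 mm²); the cube at (0, 10) is absent (z outside [6.5, 22]); Taking the union: only the 20×10 cube is present, so the union is just that shape — area = 200.00 mm²; (rotated 60° about Z; rotation is an isometry so areas/perimeters/island counts are preserved). So its area = 200.00 mm². Layer 55 is larger (480.00 vs 200.00 mm²).

layer 55 (z = 6.6 mm)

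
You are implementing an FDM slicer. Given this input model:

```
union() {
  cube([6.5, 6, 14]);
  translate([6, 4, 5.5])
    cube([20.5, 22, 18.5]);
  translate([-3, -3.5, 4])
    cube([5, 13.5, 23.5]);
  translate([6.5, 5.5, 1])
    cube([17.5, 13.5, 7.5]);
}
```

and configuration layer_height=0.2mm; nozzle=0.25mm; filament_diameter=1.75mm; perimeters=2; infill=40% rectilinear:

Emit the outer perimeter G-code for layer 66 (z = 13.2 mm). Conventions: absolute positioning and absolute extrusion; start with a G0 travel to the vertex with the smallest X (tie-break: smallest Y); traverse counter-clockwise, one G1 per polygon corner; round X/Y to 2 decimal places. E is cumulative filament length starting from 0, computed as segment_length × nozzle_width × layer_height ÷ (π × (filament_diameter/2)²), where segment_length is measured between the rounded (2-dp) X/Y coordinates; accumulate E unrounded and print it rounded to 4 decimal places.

G0 X-3.00 Y-3.50 Z13.20
G1 X2.00 Y-3.50 E0.1039
G1 X2.00 Y0.00 E0.1767
G1 X6.50 Y0.00 E0.2702
G1 X6.50 Y4.00 E0.3534
G1 X26.50 Y4.00 E0.7691
G1 X26.50 Y26.00 E1.2265
G1 X6.00 Y26.00 E1.6526
G1 X6.00 Y6.00 E2.0684
G1 X2.00 Y6.00 E2.1515
G1 X2.00 Y10.00 E2.2347
G1 X-3.00 Y10.00 E2.3386
G1 X-3.00 Y-3.50 E2.6192

At z = 13.2 mm: the cube is present — its section is the full 6.5×6 rectangle; the 20.5×22 cube at (6, 4) contributes its full rectangle; the cube at (-3, -3.5) (footprint 5×13.5) is included at this height; the cube at (6.5, 5.5) is not intersected at this z (z outside [1, 8.5]); Merging all regions: the regions partially overlap (shared area 13.00 mm²), so overlapping operands fuse into one piece — 1 connected region. The outline is a single polygon with 12 vertices. Extrusion per mm of travel: 0.25 × 0.2 / (π × 0.875²) = 0.020788. Accumulating E over each segment gives final E = 2.6192.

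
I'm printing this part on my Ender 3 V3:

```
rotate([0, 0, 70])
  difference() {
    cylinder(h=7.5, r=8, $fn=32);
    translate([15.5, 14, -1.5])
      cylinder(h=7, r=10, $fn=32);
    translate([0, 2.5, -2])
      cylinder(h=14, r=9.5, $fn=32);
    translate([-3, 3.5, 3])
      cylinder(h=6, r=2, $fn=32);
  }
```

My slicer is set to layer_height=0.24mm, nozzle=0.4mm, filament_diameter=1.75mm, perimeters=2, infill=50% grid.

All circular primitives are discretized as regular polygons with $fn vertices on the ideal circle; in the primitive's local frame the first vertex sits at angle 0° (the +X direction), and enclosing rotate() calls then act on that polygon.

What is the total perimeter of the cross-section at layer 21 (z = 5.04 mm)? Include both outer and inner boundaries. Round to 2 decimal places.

32.04 mm

At z = 5.04 mm: the r=8 cylinder contributes a regular 32-gon of circumradius 8 (perimeter = 2·32·8.000·sin(180°/32) = 50.18 mm); the cylinder at (15.5, 14): section is a regular 32-gon, circumradius r=10 (perimeter = 2·32·10.000·sin(180°/32) = 62.73 mm); the cylinder at (0, 2.5): section is a regular 32-gon, circumradius r=9.5 (perimeter = 2·32·9.500·sin(180°/32) = 59.59 mm); the r=2 cylinder at (-3, 3.5) gives a regular 32-gon of circumradius 2 (constant along its height) (perimeter = 2·32·2.000·sin(180°/32) = 12.55 mm); Taking the first minus the rest: starting from the r=8 cylinder, the r=10 cylinder at (15.5, 14) misses the remaining region (no effect); the r=9.5 cylinder at (0, 2.5) partially overlaps it — only the 189.15 mm² overlap (of its 281.71 mm²) is removed, clipping the outline; the r=2 cylinder at (-3, 3.5) misses the remaining region (no effect) — boundary = 32.04 mm; (whole slice rotated 70° about Z — lengths, areas and connectivity unchanged). Overall, the cross-section is a single solid region. Total boundary length (outer) = 32.04 mm.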